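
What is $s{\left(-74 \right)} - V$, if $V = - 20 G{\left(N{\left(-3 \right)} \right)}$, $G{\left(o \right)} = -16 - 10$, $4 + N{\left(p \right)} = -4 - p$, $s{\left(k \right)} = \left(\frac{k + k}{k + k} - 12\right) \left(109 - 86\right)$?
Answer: $-773$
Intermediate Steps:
$s{\left(k \right)} = -253$ ($s{\left(k \right)} = \left(\frac{2 k}{2 k} - 12\right) 23 = \left(2 k \frac{1}{2 k} - 12\right) 23 = \left(1 - 12\right) 23 = \left(-11\right) 23 = -253$)
$N{\left(p \right)} = -8 - p$ ($N{\left(p \right)} = -4 - \left(4 + p\right) = -8 - p$)
$G{\left(o \right)} = -26$ ($G{\left(o \right)} = -16 - 10 = -26$)
$V = 520$ ($V = \left(-20\right) \left(-26\right) = 520$)
$s{\left(-74 \right)} - V = -253 - 520 = -773$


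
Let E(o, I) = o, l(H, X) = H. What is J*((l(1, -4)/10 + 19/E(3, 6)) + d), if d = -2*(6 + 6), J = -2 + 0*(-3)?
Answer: 527/15 ≈ 35.133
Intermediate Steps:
J = -2 (J = -2 + 0 = -2)
d = -24 (d = -2*12 = -24)
J*((l(1, -4)/10 + 19/E(3, 6)) + d) = -2*((1/10 + 19/3) - 24) = -2*(193/30 - 24) = -2*(-527/30) = 527/15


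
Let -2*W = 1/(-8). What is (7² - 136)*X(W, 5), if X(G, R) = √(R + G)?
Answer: -783/4 ≈ -195.75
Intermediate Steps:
W = 1/16 (W = -½/(-8) = -½*(-⅛) = 1/16 ≈ 0.062500)
X(G, R) = √(G + R)
(7² - 136)*X(W, 5) = (7² - 136)*√(1/16 + 5) = (49 - 136)*√(81/16) = -87*9/4 = -783/4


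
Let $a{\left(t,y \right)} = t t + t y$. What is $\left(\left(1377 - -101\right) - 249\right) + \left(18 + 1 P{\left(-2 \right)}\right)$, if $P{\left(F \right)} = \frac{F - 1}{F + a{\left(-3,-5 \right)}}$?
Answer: $\frac{27431}{22} \approx 1246.9$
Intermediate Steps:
$a{\left(t,y \right)} = t^{2} + t y$
$P{\left(F \right)} = \frac{-1 + F}{24 + F}$ ($P{\left(F \right)} = \frac{F - 1}{F - 3 \left(-3 - 5\right)} = \frac{-1 + F}{F - -24} = \frac{-1 + F}{F + 24} = \frac{-1 + F}{24 + F}$)
$\left(\left(1377 - -101\right) - 249\right) + \left(18 + 1 P{\left(-2 \right)}\right) = \left(\left(1377 - -101\right) - 249\right) + \left(18 + 1 \frac{-1 - 2}{24 - 2}\right) = \left(\left(1377 + 101\right) - 249\right) + \left(18 + 1 \cdot \frac{1}{22} \left(-3\right)\right) = \left(1478 - 249\right) + \left(18 + 1 \cdot \frac{1}{22} \left(-3\right)\right) = 1229 + \left(18 + 1 \left(- \frac{3}{22}\right)\right) = 1229 + \left(18 - \frac{3}{22}\right) = 1229 + \frac{393}{22} = \frac{27431}{22}$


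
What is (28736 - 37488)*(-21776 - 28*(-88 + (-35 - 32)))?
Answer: 152599872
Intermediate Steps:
(28736 - 37488)*(-21776 - 28*(-88 + (-35 - 32))) = -8752*(-21776 - 28*(-88 - 67)) = -8752*(-21776 - 28*(-155)) = -8752*(-21776 + 4340) = -8752*(-17436) = 152599872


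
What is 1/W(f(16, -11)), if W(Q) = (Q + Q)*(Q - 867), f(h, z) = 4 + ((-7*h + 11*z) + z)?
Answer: 1/531360 ≈ 1.8820e-6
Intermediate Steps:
f(h, z) = 4 - 7*h + 12*z (f(h, z) = 4 + (-7*h + 12*z) = 4 - 7*h + 12*z)
W(Q) = 2*Q*(-867 + Q) (W(Q) = (2*Q)*(-867 + Q) = 2*Q*(-867 + Q))
1/W(f(16, -11)) = 1/(2*(4 - 7*16 + 12*(-11))*(-867 + (4 - 7*16 + 12*(-11)))) = 1/(2*(4 - 112 - 132)*(-867 + (4 - 112 - 132))) = 1/(2*(-240)*(-867 - 240)) = 1/(2*(-240)*(-1107)) = 1/531360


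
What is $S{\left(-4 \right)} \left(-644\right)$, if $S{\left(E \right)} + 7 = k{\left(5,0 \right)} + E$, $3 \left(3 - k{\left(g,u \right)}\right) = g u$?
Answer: $5152$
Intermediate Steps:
$k{\left(g,u \right)} = 3 - \frac{g u}{3}$
$S{\left(E \right)} = -4 + E$ ($S{\left(E \right)} = -7 + \left(\left(3 - \frac{5}{3} \cdot 0\right) + E\right) = -7 + \left(\left(3 + 0\right) + E\right) = -7 + \left(3 + E\right) = -4 + E$)
$S{\left(-4 \right)} \left(-644\right) = \left(-4 - 4\right) \left(-644\right) = \left(-8\right) \left(-644\right) = 5152$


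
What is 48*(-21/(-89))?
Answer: 1008/89 ≈ 11.326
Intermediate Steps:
48*(-21/(-89)) = 48*(-21*(-1/89)) = 48*(21/89) = 1008/89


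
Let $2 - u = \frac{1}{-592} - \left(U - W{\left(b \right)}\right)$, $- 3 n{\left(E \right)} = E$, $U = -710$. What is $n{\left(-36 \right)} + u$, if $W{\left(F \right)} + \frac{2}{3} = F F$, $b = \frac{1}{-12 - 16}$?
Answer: $- \frac{15127663}{21756} \approx -695.33$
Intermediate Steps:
$n{\left(E \right)} = - \frac{E}{3}$
$b = - \frac{1}{28}$ ($b = \frac{1}{-28} = - \frac{1}{28} \approx -0.035714$)
$W{\left(F \right)} = - \frac{2}{3} + F^{2}$ ($W{\left(F \right)} = - \frac{2}{3} + F F = - \frac{2}{3} + F^{2}$)
$u = - \frac{15388735}{21756}$ ($u = 2 - \left(\frac{1}{-592} - \left(- \frac{2128}{3} - \frac{1}{784}\right)\right) = 2 - \left(- \frac{1}{592} + \left(\left(- \frac{2}{3} + \frac{1}{784}\right) + 710\right)\right) = 2 - \left(- \frac{1}{592} + \left(- \frac{1565}{2352} + 710\right)\right) = 2 - \left(- \frac{1}{592} + \frac{1668355}{2352}\right) = 2 - \frac{15432247}{21756} = - \frac{15388735}{21756} \approx -707.33$)
$n{\left(-36 \right)} + u = \left(- \frac{1}{3}\right) \left(-36\right) - \frac{15388735}{21756} = 12 - \frac{15388735}{21756} = - \frac{15127663}{21756}$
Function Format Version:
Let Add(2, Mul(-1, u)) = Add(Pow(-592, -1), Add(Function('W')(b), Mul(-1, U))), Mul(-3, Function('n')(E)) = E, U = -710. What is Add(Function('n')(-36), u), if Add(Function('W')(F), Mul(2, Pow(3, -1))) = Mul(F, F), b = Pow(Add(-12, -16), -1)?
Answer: Rational(-15127663, 21756) ≈ -695.33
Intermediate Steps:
Function('n')(E) = Mul(Rational(-1, 3), E)
b = Rational(-1, 28) (b = Pow(-28, -1) = Rational(-1, 28) ≈ -0.035714)
Function('W')(F) = Add(Rational(-2, 3), Pow(F, 2)) (Function('W')(F) = Add(Rational(-2, 3), Mul(F, F)) = Add(Rational(-2, 3), Pow(F, 2)))
u = Rational(-15388735, 21756) (u = Add(2, Mul(-1, Add(Pow(-592, -1), Add(Add(Rational(-2, 3), Pow(Rational(-1, 28), 2)), Mul(-1, -710))))) = Add(2, Mul(-1, Add(Rational(-1, 592), Add(Add(Rational(-2, 3), Rational(1, 784)), 710)))) = Add(2, Mul(-1, Add(Rational(-1, 592), Add(Rational(-1565, 2352), 710)))) = Add(2, Mul(-1, Add(Rational(-1, 592), Rational(1668355, 2352)))) = Add(2, Mul(-1, Rational(15432247, 21756))) = Add(2, Rational(-15432247, 21756)) = Rational(-15388735, 21756) ≈ -707.33)
Add(Function('n')(-36), u) = Add(Mul(Rational(-1, 3), -36), Rational(-15388735, 21756)) = Add(12, Rational(-15388735, 21756)) = Rational(-15127663, 21756)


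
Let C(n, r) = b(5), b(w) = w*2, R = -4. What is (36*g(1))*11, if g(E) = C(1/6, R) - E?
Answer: 3564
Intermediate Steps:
b(w) = 2*w
C(n, r) = 10 (C(n, r) = 2*5 = 10)
g(E) = 10 - E
(36*g(1))*11 = (36*(10 - 1*1))*11 = (36*(10 - 1))*11 = (36*9)*11 = 324*11 = 3564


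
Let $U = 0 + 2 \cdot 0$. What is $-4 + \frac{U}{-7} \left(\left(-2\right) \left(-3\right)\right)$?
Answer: $-4$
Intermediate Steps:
$U = 0$ ($U = 0 + 0 = 0$)
$-4 + \frac{U}{-7} \left(\left(-2\right) \left(-3\right)\right) = -4 + \frac{0}{-7} \left(\left(-2\right) \left(-3\right)\right) = -4 + 0 \left(- \frac{1}{7}\right) 6 = -4 + 0 \cdot 6 = -4 + 0 = -4$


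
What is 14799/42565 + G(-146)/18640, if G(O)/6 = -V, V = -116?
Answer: 1527393/3967058 ≈ 0.38502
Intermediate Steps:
G(O) = 696 (G(O) = 6*(-1*(-116)) = 6*116 = 696)
14799/42565 + G(-146)/18640 = 14799/42565 + 696/18640 = 14799*(1/42565) + 696*(1/18640) = 14799/42565 + 87/2330 = 1527393/3967058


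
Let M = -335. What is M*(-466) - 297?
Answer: 155813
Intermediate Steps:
M*(-466) - 297 = -335*(-466) - 297 = 156110 - 297 = 155813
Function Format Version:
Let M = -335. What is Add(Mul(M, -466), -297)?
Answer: 155813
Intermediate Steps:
Add(Mul(M, -466), -297) = Add(Mul(-335, -466), -297) = Add(156110, -297) = 155813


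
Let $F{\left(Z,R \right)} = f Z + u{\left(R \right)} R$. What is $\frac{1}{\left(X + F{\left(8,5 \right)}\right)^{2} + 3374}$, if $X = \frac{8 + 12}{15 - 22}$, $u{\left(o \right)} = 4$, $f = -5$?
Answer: $\frac{49}{190926} \approx 0.00025664$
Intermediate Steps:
$F{\left(Z,R \right)} = - 5 Z + 4 R$
$X = - \frac{20}{7}$ ($X = \frac{20}{-7} = 20 \left(- \frac{1}{7}\right) = - \frac{20}{7} \approx -2.8571$)
$\frac{1}{\left(X + F{\left(8,5 \right)}\right)^{2} + 3374} = \frac{1}{\left(- \frac{20}{7} + \left(\left(-5\right) 8 + 4 \cdot 5\right)\right)^{2} + 3374} = \frac{1}{\left(- \frac{20}{7} + \left(-40 + 20\right)\right)^{2} + 3374} = \frac{1}{\left(- \frac{20}{7} - 20\right)^{2} + 3374} = \frac{1}{\left(- \frac{160}{7}\right)^{2} + 3374} = \frac{1}{\frac{25600}{49} + 3374} = \frac{1}{\frac{190926}{49}} = \frac{49}{190926}$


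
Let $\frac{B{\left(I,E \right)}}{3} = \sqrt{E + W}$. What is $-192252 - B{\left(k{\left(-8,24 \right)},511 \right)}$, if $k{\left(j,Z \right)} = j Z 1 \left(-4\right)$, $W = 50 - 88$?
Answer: $-192252 - 3 \sqrt{473} \approx -1.9232 \cdot 10^{5}$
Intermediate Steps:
$W = -38$ ($W = 50 - 88 = -38$)
$k{\left(j,Z \right)} = - 4 Z j$ ($k{\left(j,Z \right)} = Z j \left(-4\right) = - 4 Z j$)
$B{\left(I,E \right)} = 3 \sqrt{-38 + E}$ ($B{\left(I,E \right)} = 3 \sqrt{E - 38} = 3 \sqrt{-38 + E}$)
$-192252 - B{\left(k{\left(-8,24 \right)},511 \right)} = -192252 - 3 \sqrt{-38 + 511} = -192252 - 3 \sqrt{473}$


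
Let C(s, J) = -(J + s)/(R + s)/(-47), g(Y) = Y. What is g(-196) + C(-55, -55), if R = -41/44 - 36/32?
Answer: -46243772/235987 ≈ -195.96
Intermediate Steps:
R = -181/88 (R = -41*1/44 - 36*1/32 = -41/44 - 9/8 = -181/88 ≈ -2.0568)
C(s, J) = (J + s)/(47*(-181/88 + s)) (C(s, J) = -(J + s)/(-181/88 + s)/(-47) = -(J + s)/(-181/88 + s)*(-1)/47 = -(-1)*(J + s)/(47*(-181/88 + s)) = (J + s)/(47*(-181/88 + s)))
g(-196) + C(-55, -55) = -196 + 88*(-55 - 55)/(47*(-181 + 88*(-55))) = -196 + (88/47)*(-110)/(-181 - 4840) = -196 + (88/47)*(-110)/(-5021) = -196 + (88/47)*(-1/5021)*(-110) = -196 + 9680/235987 = -46243772/235987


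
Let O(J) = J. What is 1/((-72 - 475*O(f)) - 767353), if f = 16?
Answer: -1/775025 ≈ -1.2903e-6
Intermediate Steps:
1/((-72 - 475*O(f)) - 767353) = 1/((-72 - 475*16) - 767353) = 1/((-72 - 7600) - 767353) = 1/(-7672 - 767353) = 1/(-775025) = -1/775025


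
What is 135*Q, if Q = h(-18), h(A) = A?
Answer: -2430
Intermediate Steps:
Q = -18
135*Q = 135*(-18) = -2430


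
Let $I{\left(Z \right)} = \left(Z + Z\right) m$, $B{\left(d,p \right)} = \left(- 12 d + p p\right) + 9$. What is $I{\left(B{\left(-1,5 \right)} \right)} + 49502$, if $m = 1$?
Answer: $49594$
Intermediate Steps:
$B{\left(d,p \right)} = 9 + p^{2} - 12 d$ ($B{\left(d,p \right)} = \left(- 12 d + p^{2}\right) + 9 = \left(p^{2} - 12 d\right) + 9 = 9 + p^{2} - 12 d$)
$I{\left(Z \right)} = 2 Z$ ($I{\left(Z \right)} = \left(Z + Z\right) 1 = 2 Z 1 = 2 Z$)
$I{\left(B{\left(-1,5 \right)} \right)} + 49502 = 2 \left(9 + 5^{2} - -12\right) + 49502 = 2 \left(9 + 25 + 12\right) + 49502 = 2 \cdot 46 + 49502 = 92 + 49502 = 49594$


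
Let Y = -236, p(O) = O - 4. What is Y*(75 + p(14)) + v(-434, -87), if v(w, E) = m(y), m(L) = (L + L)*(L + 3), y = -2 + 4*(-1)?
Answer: -20024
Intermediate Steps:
p(O) = -4 + O
y = -6 (y = -2 - 4 = -6)
m(L) = 2*L*(3 + L) (m(L) = (2*L)*(3 + L) = 2*L*(3 + L))
v(w, E) = 36 (v(w, E) = 2*(-6)*(3 - 6) = 2*(-6)*(-3) = 36)
Y*(75 + p(14)) + v(-434, -87) = -236*(75 + (-4 + 14)) + 36 = -236*(75 + 10) + 36 = -236*85 + 36 = -20060 + 36 = -20024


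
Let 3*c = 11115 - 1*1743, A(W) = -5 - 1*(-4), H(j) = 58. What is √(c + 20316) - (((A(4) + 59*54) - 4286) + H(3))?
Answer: 1043 + 4*√1465 ≈ 1196.1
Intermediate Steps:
A(W) = -1 (A(W) = -5 + 4 = -1)
c = 3124 (c = (11115 - 1*1743)/3 = (11115 - 1743)/3 = (⅓)*9372 = 3124)
√(c + 20316) - (((A(4) + 59*54) - 4286) + H(3)) = √(3124 + 20316) - (((-1 + 59*54) - 4286) + 58) = √23440 - (((-1 + 3186) - 4286) + 58) = 4*√1465 - ((3185 - 4286) + 58) = 4*√1465 - (-1101 + 58) = 4*√1465 - 1*(-1043) = 4*√1465 + 1043 = 1043 + 4*√1465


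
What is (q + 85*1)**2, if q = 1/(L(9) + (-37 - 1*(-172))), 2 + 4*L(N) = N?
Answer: 2162157001/299209 ≈ 7226.2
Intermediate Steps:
L(N) = -1/2 + N/4
q = 4/547 (q = 1/((-1/2 + (1/4)*9) + (-37 - 1*(-172))) = 1/((-1/2 + 9/4) + (-37 + 172)) = 1/(7/4 + 135) = 1/(547/4) = 4/547 ≈ 0.0073126)
(q + 85*1)**2 = (4/547 + 85*1)**2 = (4/547 + 85)**2 = (46499/547)**2 = 2162157001/299209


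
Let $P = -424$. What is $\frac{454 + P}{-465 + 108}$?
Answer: $- \frac{10}{119} \approx -0.084034$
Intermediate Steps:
$\frac{454 + P}{-465 + 108} = \frac{454 - 424}{-465 + 108} = \frac{30}{-357} = 30 \left(- \frac{1}{357}\right) = - \frac{10}{119}$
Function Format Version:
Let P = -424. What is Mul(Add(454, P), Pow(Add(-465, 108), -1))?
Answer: Rational(-10, 119) ≈ -0.084034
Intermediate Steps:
Mul(Add(454, P), Pow(Add(-465, 108), -1)) = Mul(Add(454, -424), Pow(Add(-465, 108), -1)) = Mul(30, Pow(-357, -1)) = Mul(30, Rational(-1, 357)) = Rational(-10, 119)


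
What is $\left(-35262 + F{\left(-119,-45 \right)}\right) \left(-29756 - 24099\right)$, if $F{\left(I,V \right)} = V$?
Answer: $1901458485$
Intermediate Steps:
$\left(-35262 + F{\left(-119,-45 \right)}\right) \left(-29756 - 24099\right) = \left(-35262 - 45\right) \left(-29756 - 24099\right) = \left(-35307\right) \left(-53855\right) = 1901458485$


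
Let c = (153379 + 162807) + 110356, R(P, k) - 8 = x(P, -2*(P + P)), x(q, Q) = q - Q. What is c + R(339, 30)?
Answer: 428245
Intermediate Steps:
R(P, k) = 8 + 5*P (R(P, k) = 8 + (P - (-2)*(P + P)) = 8 + (P - (-2)*2*P) = 8 + (P - (-4)*P) = 8 + (P + 4*P) = 8 + 5*P)
c = 426542 (c = 316186 + 110356 = 426542)
c + R(339, 30) = 426542 + (8 + 5*339) = 426542 + (8 + 1695) = 426542 + 1703 = 428245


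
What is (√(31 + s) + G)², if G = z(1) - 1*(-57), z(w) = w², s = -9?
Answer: (58 + √22)² ≈ 3930.1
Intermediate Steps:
G = 58 (G = 1² - 1*(-57) = 1 + 57 = 58)
(√(31 + s) + G)² = (√(31 - 9) + 58)² = (√22 + 58)² = (58 + √22)²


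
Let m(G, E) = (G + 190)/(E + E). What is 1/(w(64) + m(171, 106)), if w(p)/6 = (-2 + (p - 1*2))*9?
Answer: 212/687241 ≈ 0.00030848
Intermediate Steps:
m(G, E) = (190 + G)/(2*E) (m(G, E) = (190 + G)/((2*E)) = (190 + G)*(1/(2*E)) = (190 + G)/(2*E))
w(p) = -216 + 54*p (w(p) = 6*((-2 + (p - 1*2))*9) = 6*((-2 + (p - 2))*9) = 6*((-2 + (-2 + p))*9) = 6*((-4 + p)*9) = 6*(-36 + 9*p) = -216 + 54*p)
1/(w(64) + m(171, 106)) = 1/((-216 + 54*64) + (1/2)*(190 + 171)/106) = 1/((-216 + 3456) + (1/2)*(1/106)*361) = 1/(3240 + 361/212) = 1/(687241/212) = 212/687241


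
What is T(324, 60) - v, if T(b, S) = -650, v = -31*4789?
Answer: 147809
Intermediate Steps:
v = -148459
T(324, 60) - v = -650 - 1*(-148459) = -650 + 148459 = 147809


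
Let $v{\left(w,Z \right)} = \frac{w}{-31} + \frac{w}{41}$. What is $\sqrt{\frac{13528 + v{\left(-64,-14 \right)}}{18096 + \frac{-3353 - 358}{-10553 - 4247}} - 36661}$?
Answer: $\frac{7 i \sqrt{9632712618412848190969581}}{113468317827} \approx 191.47 i$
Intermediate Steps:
$v{\left(w,Z \right)} = - \frac{10 w}{1271}$ ($v{\left(w,Z \right)} = w \left(- \frac{1}{31}\right) + w \frac{1}{41} = - \frac{w}{31} + \frac{w}{41} = - \frac{10 w}{1271}$)
$\sqrt{\frac{13528 + v{\left(-64,-14 \right)}}{18096 + \frac{-3353 - 358}{-10553 - 4247}} - 36661} = \sqrt{\frac{13528 - - \frac{640}{1271}}{18096 + \frac{-3353 - 358}{-10553 - 4247}} - 36661} = \sqrt{\frac{13528 + \frac{640}{1271}}{18096 - \frac{3711}{-14800}} - 36661} = \sqrt{\frac{17194728}{1271 \left(18096 - - \frac{3711}{14800}\right)} - 36661} = \sqrt{\frac{17194728}{1271 \left(18096 + \frac{3711}{14800}\right)} - 36661} = \sqrt{\frac{17194728}{1271 \cdot \frac{267824511}{14800}} - 36661} = \sqrt{\frac{17194728}{1271} \cdot \frac{14800}{267824511} - 36661} = \sqrt{\frac{84827324800}{113468317827} - 36661} = \sqrt{- \frac{4159777172530847}{113468317827}} = \frac{7 i \sqrt{9632712618412848190969581}}{113468317827}$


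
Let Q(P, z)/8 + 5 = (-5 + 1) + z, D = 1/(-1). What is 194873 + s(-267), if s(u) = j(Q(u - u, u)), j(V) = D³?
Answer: 194872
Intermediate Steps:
D = -1 (D = 1*(-1) = -1)
Q(P, z) = -72 + 8*z (Q(P, z) = -40 + 8*((-5 + 1) + z) = -40 + 8*(-4 + z) = -40 + (-32 + 8*z) = -72 + 8*z)
j(V) = -1 (j(V) = (-1)³ = -1)
s(u) = -1
194873 + s(-267) = 194873 - 1 = 194872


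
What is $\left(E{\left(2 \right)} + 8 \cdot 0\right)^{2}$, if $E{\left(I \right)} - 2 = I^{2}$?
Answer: $36$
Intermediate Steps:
$E{\left(I \right)} = 2 + I^{2}$
$\left(E{\left(2 \right)} + 8 \cdot 0\right)^{2} = \left(\left(2 + 2^{2}\right) + 8 \cdot 0\right)^{2} = \left(\left(2 + 4\right) + 0\right)^{2} = \left(6 + 0\right)^{2} = 6^{2} = 36$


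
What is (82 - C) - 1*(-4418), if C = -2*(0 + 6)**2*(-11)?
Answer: 3708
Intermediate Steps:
C = 792 (C = -2*6**2*(-11) = -2*36*(-11) = -72*(-11) = 792)
(82 - C) - 1*(-4418) = (82 - 1*792) - 1*(-4418) = (82 - 792) + 4418 = -710 + 4418 = 3708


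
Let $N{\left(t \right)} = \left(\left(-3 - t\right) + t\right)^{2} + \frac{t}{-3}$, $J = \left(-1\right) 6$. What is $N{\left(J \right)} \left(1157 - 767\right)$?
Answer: $4290$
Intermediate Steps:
$J = -6$
$N{\left(t \right)} = 9 - \frac{t}{3}$ ($N{\left(t \right)} = \left(-3\right)^{2} + t \left(- \frac{1}{3}\right) = 9 - \frac{t}{3}$)
$N{\left(J \right)} \left(1157 - 767\right) = \left(9 - -2\right) \left(1157 - 767\right) = \left(9 + 2\right) 390 = 11 \cdot 390 = 4290$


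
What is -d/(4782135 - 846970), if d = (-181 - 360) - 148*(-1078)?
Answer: -12231/302705 ≈ -0.040406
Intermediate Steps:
d = 159003 (d = -541 + 159544 = 159003)
-d/(4782135 - 846970) = -159003/(4782135 - 846970) = -159003/3935165 = -1*12231/302705 = -12231/302705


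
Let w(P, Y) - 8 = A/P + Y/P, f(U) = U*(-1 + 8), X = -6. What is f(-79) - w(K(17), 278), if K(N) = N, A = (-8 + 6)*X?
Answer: -9827/17 ≈ -578.06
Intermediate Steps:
A = 12 (A = (-8 + 6)*(-6) = -2*(-6) = 12)
f(U) = 7*U (f(U) = U*7 = 7*U)
w(P, Y) = 8 + 12/P + Y/P (w(P, Y) = 8 + (12/P + Y/P) = 8 + 12/P + Y/P)
f(-79) - w(K(17), 278) = 7*(-79) - (12 + 278 + 8*17)/17 = -553 - (12 + 278 + 136)/17 = -553 - 426/17 = -9827/17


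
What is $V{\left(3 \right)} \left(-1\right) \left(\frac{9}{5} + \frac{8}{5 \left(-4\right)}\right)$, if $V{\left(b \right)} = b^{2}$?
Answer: $- \frac{63}{5} \approx -12.6$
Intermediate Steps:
$V{\left(3 \right)} \left(-1\right) \left(\frac{9}{5} + \frac{8}{5 \left(-4\right)}\right) = 3^{2} \left(-1\right) \left(\frac{9}{5} + \frac{8}{5 \left(-4\right)}\right) = 9 \left(-1\right) \left(9 \cdot \frac{1}{5} + \frac{8}{-20}\right) = - 9 \left(\frac{9}{5} + 8 \left(- \frac{1}{20}\right)\right) = - 9 \left(\frac{9}{5} - \frac{2}{5}\right) = \left(-9\right) \frac{7}{5} = - \frac{63}{5}$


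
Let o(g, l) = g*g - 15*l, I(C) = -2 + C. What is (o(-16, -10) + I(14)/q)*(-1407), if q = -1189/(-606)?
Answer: -689438442/1189 ≈ -5.7985e+5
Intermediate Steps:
o(g, l) = g**2 - 15*l
q = 1189/606 (q = -1189*(-1/606) = 1189/606 ≈ 1.9620)
(o(-16, -10) + I(14)/q)*(-1407) = (((-16)**2 - 15*(-10)) + (-2 + 14)/(1189/606))*(-1407) = ((256 + 150) + 12*(606/1189))*(-1407) = (406 + 7272/1189)*(-1407) = (490006/1189)*(-1407) = -689438442/1189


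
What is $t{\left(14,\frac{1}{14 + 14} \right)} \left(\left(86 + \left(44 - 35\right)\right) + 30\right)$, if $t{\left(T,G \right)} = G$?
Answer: $\frac{125}{28} \approx 4.4643$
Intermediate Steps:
$t{\left(14,\frac{1}{14 + 14} \right)} \left(\left(86 + \left(44 - 35\right)\right) + 30\right) = \frac{\left(86 + \left(44 - 35\right)\right) + 30}{14 + 14} = \frac{\left(86 + 9\right) + 30}{28} = \frac{95 + 30}{28} = \frac{1}{28} \cdot 125 = \frac{125}{28}$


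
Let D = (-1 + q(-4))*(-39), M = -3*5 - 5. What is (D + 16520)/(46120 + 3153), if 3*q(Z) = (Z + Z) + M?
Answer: 16923/49273 ≈ 0.34345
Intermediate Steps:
M = -20 (M = -15 - 5 = -20)
q(Z) = -20/3 + 2*Z/3 (q(Z) = ((Z + Z) - 20)/3 = (2*Z - 20)/3 = (-20 + 2*Z)/3 = -20/3 + 2*Z/3)
D = 403 (D = (-1 + (-20/3 + (⅔)*(-4)))*(-39) = (-1 + (-20/3 - 8/3))*(-39) = (-1 - 28/3)*(-39) = -31/3*(-39) = 403)
(D + 16520)/(46120 + 3153) = (403 + 16520)/(46120 + 3153) = 16923/49273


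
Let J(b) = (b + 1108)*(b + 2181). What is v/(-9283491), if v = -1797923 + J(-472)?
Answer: 710999/9283491 ≈ 0.076587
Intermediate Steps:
J(b) = (1108 + b)*(2181 + b)
v = -710999 (v = -1797923 + (2416548 + (-472)² + 3289*(-472)) = -1797923 + (2416548 + 222784 - 1552408) = -1797923 + 1086924 = -710999)
v/(-9283491) = -710999/(-9283491) = -710999*(-1/9283491) = 710999/9283491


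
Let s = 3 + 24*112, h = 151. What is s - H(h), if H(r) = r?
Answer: 2540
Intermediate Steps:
s = 2691 (s = 3 + 2688 = 2691)
s - H(h) = 2691 - 1*151 = 2691 - 151 = 2540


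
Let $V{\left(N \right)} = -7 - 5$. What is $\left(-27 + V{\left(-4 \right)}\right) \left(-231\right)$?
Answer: $9009$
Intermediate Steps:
$V{\left(N \right)} = -12$ ($V{\left(N \right)} = -7 - 5 = -12$)
$\left(-27 + V{\left(-4 \right)}\right) \left(-231\right) = \left(-27 - 12\right) \left(-231\right) = \left(-39\right) \left(-231\right) = 9009$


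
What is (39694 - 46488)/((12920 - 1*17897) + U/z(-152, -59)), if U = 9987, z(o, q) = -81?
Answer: 91719/68854 ≈ 1.3321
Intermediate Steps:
(39694 - 46488)/((12920 - 1*17897) + U/z(-152, -59)) = (39694 - 46488)/((12920 - 1*17897) + 9987/(-81)) = -6794/((12920 - 17897) + 9987*(-1/81)) = -6794/(-4977 - 3329/27) = -6794/(-137708/27) = -6794*(-27/137708) = 91719/68854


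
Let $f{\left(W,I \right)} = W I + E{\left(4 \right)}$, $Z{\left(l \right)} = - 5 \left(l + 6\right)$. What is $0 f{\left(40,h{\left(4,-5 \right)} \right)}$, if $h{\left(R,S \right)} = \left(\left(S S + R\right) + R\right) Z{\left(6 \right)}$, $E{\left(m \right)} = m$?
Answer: $0$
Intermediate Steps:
$Z{\left(l \right)} = -30 - 5 l$ ($Z{\left(l \right)} = - 5 \left(6 + l\right) = -30 - 5 l$)
$h{\left(R,S \right)} = - 120 R - 60 S^{2}$ ($h{\left(R,S \right)} = \left(\left(S S + R\right) + R\right) \left(-30 - 30\right) = \left(\left(S^{2} + R\right) + R\right) \left(-30 - 30\right) = \left(\left(R + S^{2}\right) + R\right) \left(-60\right) = \left(S^{2} + 2 R\right) \left(-60\right) = - 120 R - 60 S^{2}$)
$f{\left(W,I \right)} = 4 + I W$ ($f{\left(W,I \right)} = W I + 4 = I W + 4 = 4 + I W$)
$0 f{\left(40,h{\left(4,-5 \right)} \right)} = 0 \left(4 + \left(\left(-120\right) 4 - 60 \left(-5\right)^{2}\right) 40\right) = 0 \left(4 + \left(-480 - 1500\right) 40\right) = 0 \left(4 - 79200\right) = 0 \left(-79196\right) = 0$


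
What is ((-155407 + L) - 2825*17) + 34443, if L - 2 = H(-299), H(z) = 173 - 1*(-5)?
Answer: -168809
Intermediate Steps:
H(z) = 178 (H(z) = 173 + 5 = 178)
L = 180 (L = 2 + 178 = 180)
((-155407 + L) - 2825*17) + 34443 = ((-155407 + 180) - 2825*17) + 34443 = (-155227 - 48025) + 34443 = -203252 + 34443 = -168809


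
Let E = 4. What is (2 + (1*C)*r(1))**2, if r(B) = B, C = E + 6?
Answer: 144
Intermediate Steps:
C = 10 (C = 4 + 6 = 10)
(2 + (1*C)*r(1))**2 = (2 + (1*10)*1)**2 = (2 + 10*1)**2 = (2 + 10)**2 = 12**2 = 144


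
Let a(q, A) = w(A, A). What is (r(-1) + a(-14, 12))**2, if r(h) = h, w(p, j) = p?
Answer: 121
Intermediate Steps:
a(q, A) = A
(r(-1) + a(-14, 12))**2 = (-1 + 12)**2 = 11**2 = 121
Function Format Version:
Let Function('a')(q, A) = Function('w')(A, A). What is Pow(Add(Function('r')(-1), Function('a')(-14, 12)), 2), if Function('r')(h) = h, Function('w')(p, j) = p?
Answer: 121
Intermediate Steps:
Function('a')(q, A) = A
Pow(Add(Function('r')(-1), Function('a')(-14, 12)), 2) = Pow(Add(-1, 12), 2) = Pow(11, 2) = 121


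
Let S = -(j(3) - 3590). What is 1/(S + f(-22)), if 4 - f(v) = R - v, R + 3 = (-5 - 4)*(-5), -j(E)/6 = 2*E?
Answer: 1/3566 ≈ 0.00028043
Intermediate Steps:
j(E) = -12*E
R = 42 (R = -3 + (-5 - 4)*(-5) = -3 - 9*(-5) = -3 + 45 = 42)
f(v) = -38 + v (f(v) = 4 - (42 - v) = 4 + (-42 + v) = -38 + v)
S = 3626 (S = -(-12*3 - 3590) = -(-36 - 3590) = -1*(-3626) = 3626)
1/(S + f(-22)) = 1/(3626 + (-38 - 22)) = 1/(3626 - 60) = 1/3566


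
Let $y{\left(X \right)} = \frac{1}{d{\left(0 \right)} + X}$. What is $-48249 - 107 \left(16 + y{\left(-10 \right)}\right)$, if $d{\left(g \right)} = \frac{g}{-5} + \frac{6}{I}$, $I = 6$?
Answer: $- \frac{449542}{9} \approx -49949.0$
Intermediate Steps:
$d{\left(g \right)} = 1 - \frac{g}{5}$ ($d{\left(g \right)} = \frac{g}{-5} + \frac{6}{6} = g \left(- \frac{1}{5}\right) + 6 \cdot \frac{1}{6} = - \frac{g}{5} + 1 = 1 - \frac{g}{5}$)
$y{\left(X \right)} = \frac{1}{1 + X}$ ($y{\left(X \right)} = \frac{1}{\left(1 - 0\right) + X} = \frac{1}{\left(1 + 0\right) + X} = \frac{1}{1 + X}$)
$-48249 - 107 \left(16 + y{\left(-10 \right)}\right) = -48249 - 107 \left(16 + \frac{1}{1 - 10}\right) = -48249 - 107 \left(16 + \frac{1}{-9}\right) = -48249 - 107 \left(16 - \frac{1}{9}\right) = -48249 - 107 \cdot \frac{143}{9} = -48249 - \frac{15301}{9} = - \frac{449542}{9}$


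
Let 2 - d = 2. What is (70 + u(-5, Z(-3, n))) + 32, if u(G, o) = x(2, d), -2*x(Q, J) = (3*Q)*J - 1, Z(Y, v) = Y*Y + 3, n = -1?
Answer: 205/2 ≈ 102.50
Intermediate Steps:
d = 0 (d = 2 - 1*2 = 2 - 2 = 0)
Z(Y, v) = 3 + Y² (Z(Y, v) = Y² + 3 = 3 + Y²)
x(Q, J) = ½ - 3*J*Q/2 (x(Q, J) = -((3*Q)*J - 1)/2 = -(3*J*Q - 1)/2 = -(-1 + 3*J*Q)/2 = ½ - 3*J*Q/2)
u(G, o) = ½ (u(G, o) = ½ - 3/2*0*2 = ½ + 0 = ½)
(70 + u(-5, Z(-3, n))) + 32 = (70 + ½) + 32 = 141/2 + 32 = 205/2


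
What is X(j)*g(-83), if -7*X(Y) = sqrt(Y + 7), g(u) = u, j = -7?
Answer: 0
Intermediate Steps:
X(Y) = -sqrt(7 + Y)/7 (X(Y) = -sqrt(Y + 7)/7 = -sqrt(7 + Y)/7)
X(j)*g(-83) = -sqrt(7 - 7)/7*(-83) = -sqrt(0)/7*(-83) = -1/7*0*(-83) = 0*(-83) = 0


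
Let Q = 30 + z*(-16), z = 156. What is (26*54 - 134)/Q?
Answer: -635/1233 ≈ -0.51500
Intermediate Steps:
Q = -2466 (Q = 30 + 156*(-16) = 30 - 2496 = -2466)
(26*54 - 134)/Q = (26*54 - 134)/(-2466) = (1404 - 134)*(-1/2466) = 1270*(-1/2466) = -635/1233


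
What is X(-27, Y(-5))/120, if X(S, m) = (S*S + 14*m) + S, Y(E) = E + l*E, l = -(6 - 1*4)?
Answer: 193/30 ≈ 6.4333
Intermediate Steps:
l = -2 (l = -(6 - 4) = -1*2 = -2)
Y(E) = -E (Y(E) = E - 2*E = -E)
X(S, m) = S + S² + 14*m (X(S, m) = (S² + 14*m) + S = S + S² + 14*m)
X(-27, Y(-5))/120 = (-27 + (-27)² + 14*(-1*(-5)))/120 = (-27 + 729 + 14*5)*(1/120) = (-27 + 729 + 70)*(1/120) = 772*(1/120) = 193/30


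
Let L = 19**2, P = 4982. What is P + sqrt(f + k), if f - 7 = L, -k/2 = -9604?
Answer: 4982 + 2*sqrt(4894) ≈ 5121.9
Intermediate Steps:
k = 19208 (k = -2*(-9604) = 19208)
L = 361
f = 368 (f = 7 + 361 = 368)
P + sqrt(f + k) = 4982 + sqrt(368 + 19208) = 4982 + sqrt(19576) = 4982 + 2*sqrt(4894)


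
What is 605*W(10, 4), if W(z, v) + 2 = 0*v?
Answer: -1210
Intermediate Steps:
W(z, v) = -2 (W(z, v) = -2 + 0*v = -2 + 0 = -2)
605*W(10, 4) = 605*(-2) = -1210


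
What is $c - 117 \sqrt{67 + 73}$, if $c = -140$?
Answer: $-140 - 234 \sqrt{35} \approx -1524.4$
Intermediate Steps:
$c - 117 \sqrt{67 + 73} = -140 - 117 \sqrt{67 + 73} = -140 - 117 \sqrt{140} = -140 - 117 \cdot 2 \sqrt{35} = -140 - 234 \sqrt{35}$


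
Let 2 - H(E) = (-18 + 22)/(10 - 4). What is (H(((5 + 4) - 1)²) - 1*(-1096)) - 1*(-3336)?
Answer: 13300/3 ≈ 4433.3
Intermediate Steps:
H(E) = 4/3 (H(E) = 2 - (-18 + 22)/(10 - 4) = 2 - 4/6 = 2 - 1*⅔ = 2 - ⅔ = 4/3)
(H(((5 + 4) - 1)²) - 1*(-1096)) - 1*(-3336) = (4/3 - 1*(-1096)) - 1*(-3336) = (4/3 + 1096) + 3336 = 3292/3 + 3336 = 13300/3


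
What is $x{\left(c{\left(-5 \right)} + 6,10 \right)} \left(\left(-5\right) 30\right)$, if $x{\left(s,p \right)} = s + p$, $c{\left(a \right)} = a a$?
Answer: $-6150$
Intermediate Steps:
$c{\left(a \right)} = a^{2}$
$x{\left(s,p \right)} = p + s$
$x{\left(c{\left(-5 \right)} + 6,10 \right)} \left(\left(-5\right) 30\right) = \left(10 + \left(\left(-5\right)^{2} + 6\right)\right) \left(\left(-5\right) 30\right) = \left(10 + \left(25 + 6\right)\right) \left(-150\right) = \left(10 + 31\right) \left(-150\right) = 41 \left(-150\right) = -6150$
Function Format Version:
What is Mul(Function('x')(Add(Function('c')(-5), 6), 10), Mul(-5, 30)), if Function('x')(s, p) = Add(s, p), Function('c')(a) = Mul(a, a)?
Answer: -6150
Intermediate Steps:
Function('c')(a) = Pow(a, 2)
Function('x')(s, p) = Add(p, s)
Mul(Function('x')(Add(Function('c')(-5), 6), 10), Mul(-5, 30)) = Mul(Add(10, Add(Pow(-5, 2), 6)), Mul(-5, 30)) = Mul(Add(10, Add(25, 6)), -150) = Mul(Add(10, 31), -150) = Mul(41, -150) = -6150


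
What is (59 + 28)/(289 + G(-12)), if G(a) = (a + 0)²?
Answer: 87/433 ≈ 0.20092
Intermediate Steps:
G(a) = a²
(59 + 28)/(289 + G(-12)) = (59 + 28)/(289 + (-12)²) = 87/(289 + 144) = 87/433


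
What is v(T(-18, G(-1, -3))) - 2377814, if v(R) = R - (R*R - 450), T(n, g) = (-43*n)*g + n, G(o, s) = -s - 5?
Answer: -4831286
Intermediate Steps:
G(o, s) = -5 - s
T(n, g) = n - 43*g*n (T(n, g) = -43*g*n + n = n - 43*g*n)
v(R) = 450 + R - R² (v(R) = R - (R² - 450) = R - (-450 + R²) = R + (450 - R²) = 450 + R - R²)
v(T(-18, G(-1, -3))) - 2377814 = (450 - 18*(1 - 43*(-5 - 1*(-3))) - (-18*(1 - 43*(-5 - 1*(-3))))²) - 2377814 = (450 - 18*(1 - 43*(-5 + 3)) - (-18*(1 - 43*(-5 + 3)))²) - 2377814 = (450 - 18*(1 - 43*(-2)) - (-18*(1 - 43*(-2)))²) - 2377814 = (450 - 18*(1 + 86) - (-18*(1 + 86))²) - 2377814 = (450 - 18*87 - (-18*87)²) - 2377814 = (450 - 1566 - 1*(-1566)²) - 2377814 = (450 - 1566 - 1*2452356) - 2377814 = (450 - 1566 - 2452356) - 2377814 = -2453472 - 2377814 = -4831286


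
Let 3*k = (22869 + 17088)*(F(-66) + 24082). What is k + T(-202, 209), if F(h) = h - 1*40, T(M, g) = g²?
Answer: 319380025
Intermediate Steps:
F(h) = -40 + h (F(h) = h - 40 = -40 + h)
k = 319336344 (k = ((22869 + 17088)*((-40 - 66) + 24082))/3 = (39957*(-106 + 24082))/3 = (39957*23976)/3 = (⅓)*958009032 = 319336344)
k + T(-202, 209) = 319336344 + 209² = 319336344 + 43681 = 319380025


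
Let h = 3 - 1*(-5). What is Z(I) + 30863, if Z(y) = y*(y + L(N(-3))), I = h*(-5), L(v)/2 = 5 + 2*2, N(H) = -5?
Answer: 31743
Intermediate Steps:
h = 8 (h = 3 + 5 = 8)
L(v) = 18 (L(v) = 2*(5 + 2*2) = 2*(5 + 4) = 2*9 = 18)
I = -40 (I = 8*(-5) = -40)
Z(y) = y*(18 + y) (Z(y) = y*(y + 18) = y*(18 + y))
Z(I) + 30863 = -40*(18 - 40) + 30863 = -40*(-22) + 30863 = 880 + 30863 = 31743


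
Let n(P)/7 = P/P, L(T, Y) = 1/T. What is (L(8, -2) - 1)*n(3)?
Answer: -49/8 ≈ -6.1250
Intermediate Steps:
n(P) = 7 (n(P) = 7*(P/P) = 7*1 = 7)
(L(8, -2) - 1)*n(3) = (1/8 - 1)*7 = -7/8*7 = -49/8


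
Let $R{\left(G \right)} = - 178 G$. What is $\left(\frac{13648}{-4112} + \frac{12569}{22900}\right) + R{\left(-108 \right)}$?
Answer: $\frac{113122703733}{5885300} \approx 19221.0$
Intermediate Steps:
$\left(\frac{13648}{-4112} + \frac{12569}{22900}\right) + R{\left(-108 \right)} = \left(\frac{13648}{-4112} + \frac{12569}{22900}\right) - -19224 = \left(13648 \left(- \frac{1}{4112}\right) + 12569 \cdot \frac{1}{22900}\right) + 19224 = \left(- \frac{853}{257} + \frac{12569}{22900}\right) + 19224 = - \frac{16303467}{5885300} + 19224 = \frac{113122703733}{5885300}$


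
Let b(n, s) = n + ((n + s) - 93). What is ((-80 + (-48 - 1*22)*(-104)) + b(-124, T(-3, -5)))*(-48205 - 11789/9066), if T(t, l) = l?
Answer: -1497730319213/4533 ≈ -3.3041e+8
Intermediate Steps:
b(n, s) = -93 + s + 2*n (b(n, s) = n + (-93 + n + s) = -93 + s + 2*n)
((-80 + (-48 - 1*22)*(-104)) + b(-124, T(-3, -5)))*(-48205 - 11789/9066) = ((-80 + (-48 - 1*22)*(-104)) + (-93 - 5 + 2*(-124)))*(-48205 - 11789/9066) = ((-80 + (-48 - 22)*(-104)) + (-93 - 5 - 248))*(-48205 - 11789*1/9066) = ((-80 - 70*(-104)) - 346)*(-48205 - 11789/9066) = ((-80 + 7280) - 346)*(-437038319/9066) = (7200 - 346)*(-437038319/9066) = 6854*(-437038319/9066) = -1497730319213/4533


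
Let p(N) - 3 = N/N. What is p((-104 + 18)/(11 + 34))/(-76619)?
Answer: -4/76619 ≈ -5.2206e-5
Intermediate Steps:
p(N) = 4 (p(N) = 3 + N/N = 3 + 1 = 4)
p((-104 + 18)/(11 + 34))/(-76619) = 4/(-76619) = 4*(-1/76619) = -4/76619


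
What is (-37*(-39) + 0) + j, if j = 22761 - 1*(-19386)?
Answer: 43590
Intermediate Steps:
j = 42147 (j = 22761 + 19386 = 42147)
(-37*(-39) + 0) + j = (-37*(-39) + 0) + 42147 = (1443 + 0) + 42147 = 1443 + 42147 = 43590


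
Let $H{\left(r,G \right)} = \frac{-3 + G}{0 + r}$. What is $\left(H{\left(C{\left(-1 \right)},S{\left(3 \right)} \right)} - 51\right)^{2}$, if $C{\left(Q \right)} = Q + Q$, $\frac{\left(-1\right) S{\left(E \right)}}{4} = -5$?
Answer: $\frac{14161}{4} \approx 3540.3$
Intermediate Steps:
$S{\left(E \right)} = 20$ ($S{\left(E \right)} = \left(-4\right) \left(-5\right) = 20$)
$C{\left(Q \right)} = 2 Q$
$H{\left(r,G \right)} = \frac{-3 + G}{r}$
$\left(H{\left(C{\left(-1 \right)},S{\left(3 \right)} \right)} - 51\right)^{2} = \left(\frac{-3 + 20}{2 \left(-1\right)} - 51\right)^{2} = \left(\frac{1}{-2} \cdot 17 - 51\right)^{2} = \left(\left(- \frac{1}{2}\right) 17 - 51\right)^{2} = \left(- \frac{17}{2} - 51\right)^{2} = \left(- \frac{119}{2}\right)^{2} = \frac{14161}{4}$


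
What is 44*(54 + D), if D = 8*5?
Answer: 4136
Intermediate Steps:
D = 40
44*(54 + D) = 44*(54 + 40) = 44*94 = 4136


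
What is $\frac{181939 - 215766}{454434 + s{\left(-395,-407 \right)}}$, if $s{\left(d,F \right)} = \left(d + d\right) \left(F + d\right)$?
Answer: $- \frac{33827}{1088014} \approx -0.031091$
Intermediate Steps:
$s{\left(d,F \right)} = 2 d \left(F + d\right)$
$\frac{181939 - 215766}{454434 + s{\left(-395,-407 \right)}} = \frac{181939 - 215766}{454434 + 2 \left(-395\right) \left(-407 - 395\right)} = - \frac{33827}{454434 + 2 \left(-395\right) \left(-802\right)} = - \frac{33827}{454434 + 633580} = - \frac{33827}{1088014}$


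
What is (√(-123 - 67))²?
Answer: -190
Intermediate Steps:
(√(-123 - 67))² = (√(-190))² = (I*√190)² = -190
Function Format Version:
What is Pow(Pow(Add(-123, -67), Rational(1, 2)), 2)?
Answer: -190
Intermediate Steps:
Pow(Pow(Add(-123, -67), Rational(1, 2)), 2) = Pow(Pow(-190, Rational(1, 2)), 2) = Pow(Mul(I, Pow(190, Rational(1, 2))), 2) = -190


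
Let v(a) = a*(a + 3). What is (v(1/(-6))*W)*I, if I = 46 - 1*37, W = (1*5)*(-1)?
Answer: 85/4 ≈ 21.250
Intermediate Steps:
W = -5 (W = 5*(-1) = -5)
I = 9 (I = 46 - 37 = 9)
v(a) = a*(3 + a)
(v(1/(-6))*W)*I = (((1/(-6))*(3 + 1/(-6)))*(-5))*9 = (((1*(-⅙))*(3 + 1*(-⅙)))*(-5))*9 = (-(3 - ⅙)/6*(-5))*9 = (-⅙*17/6*(-5))*9 = -17/36*(-5)*9 = (85/36)*9 = 85/4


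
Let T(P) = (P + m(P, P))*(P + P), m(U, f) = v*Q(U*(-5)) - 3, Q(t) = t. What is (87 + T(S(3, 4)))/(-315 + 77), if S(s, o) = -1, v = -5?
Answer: -145/238 ≈ -0.60924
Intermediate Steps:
m(U, f) = -3 + 25*U (m(U, f) = -5*U*(-5) - 3 = -(-25)*U - 3 = 25*U - 3 = -3 + 25*U)
T(P) = 2*P*(-3 + 26*P) (T(P) = (P + (-3 + 25*P))*(P + P) = (-3 + 26*P)*(2*P) = 2*P*(-3 + 26*P))
(87 + T(S(3, 4)))/(-315 + 77) = (87 + 2*(-1)*(-3 + 26*(-1)))/(-315 + 77) = (87 + 2*(-1)*(-3 - 26))/(-238) = (87 + 2*(-1)*(-29))*(-1/238) = (87 + 58)*(-1/238) = 145*(-1/238) = -145/238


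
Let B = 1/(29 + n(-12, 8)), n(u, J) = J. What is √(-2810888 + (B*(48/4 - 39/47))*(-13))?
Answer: I*√8500477298123/1739 ≈ 1676.6*I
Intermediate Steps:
B = 1/37 (B = 1/(29 + 8) = 1/37 ≈ 0.027027)
√(-2810888 + (B*(48/4 - 39/47))*(-13)) = √(-2810888 + ((48/4 - 39/47)/37)*(-13)) = √(-2810888 + ((48*(¼) - 39*1/47)/37)*(-13)) = √(-2810888 + ((12 - 39/47)/37)*(-13)) = √(-2810888 + ((1/37)*(525/47))*(-13)) = √(-2810888 + (525/1739)*(-13)) = √(-2810888 - 6825/1739) = √(-4888141057/1739) = I*√8500477298123/1739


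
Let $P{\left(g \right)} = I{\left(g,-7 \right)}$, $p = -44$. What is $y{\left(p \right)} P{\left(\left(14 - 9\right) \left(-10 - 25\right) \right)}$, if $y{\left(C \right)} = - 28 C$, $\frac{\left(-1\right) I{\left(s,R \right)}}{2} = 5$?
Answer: $-12320$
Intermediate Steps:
$I{\left(s,R \right)} = -10$ ($I{\left(s,R \right)} = \left(-2\right) 5 = -10$)
$P{\left(g \right)} = -10$
$y{\left(p \right)} P{\left(\left(14 - 9\right) \left(-10 - 25\right) \right)} = \left(-28\right) \left(-44\right) \left(-10\right) = 1232 \left(-10\right) = -12320$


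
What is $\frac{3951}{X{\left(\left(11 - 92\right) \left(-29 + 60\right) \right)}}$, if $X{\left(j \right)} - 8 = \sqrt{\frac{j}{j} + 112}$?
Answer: $- \frac{31608}{49} + \frac{3951 \sqrt{113}}{49} \approx 212.08$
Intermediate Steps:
$X{\left(j \right)} = 8 + \sqrt{113}$ ($X{\left(j \right)} = 8 + \sqrt{\frac{j}{j} + 112} = 8 + \sqrt{1 + 112} = 8 + \sqrt{113}$)
$\frac{3951}{X{\left(\left(11 - 92\right) \left(-29 + 60\right) \right)}} = \frac{3951}{8 + \sqrt{113}}$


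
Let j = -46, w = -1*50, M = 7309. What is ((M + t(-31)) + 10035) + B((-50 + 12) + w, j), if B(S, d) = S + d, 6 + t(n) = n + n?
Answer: 17142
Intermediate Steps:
w = -50
t(n) = -6 + 2*n (t(n) = -6 + (n + n) = -6 + 2*n)
((M + t(-31)) + 10035) + B((-50 + 12) + w, j) = ((7309 + (-6 + 2*(-31))) + 10035) + (((-50 + 12) - 50) - 46) = ((7309 + (-6 - 62)) + 10035) + ((-38 - 50) - 46) = ((7309 - 68) + 10035) + (-88 - 46) = (7241 + 10035) - 134 = 17276 - 134 = 17142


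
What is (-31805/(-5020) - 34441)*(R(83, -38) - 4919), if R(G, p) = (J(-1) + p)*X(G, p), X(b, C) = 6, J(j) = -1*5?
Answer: 178981330331/1004 ≈ 1.7827e+8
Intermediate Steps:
J(j) = -5
R(G, p) = -30 + 6*p (R(G, p) = (-5 + p)*6 = -30 + 6*p)
(-31805/(-5020) - 34441)*(R(83, -38) - 4919) = (-31805/(-5020) - 34441)*((-30 + 6*(-38)) - 4919) = (-31805*(-1/5020) - 34441)*((-30 - 228) - 4919) = (6361/1004 - 34441)*(-258 - 4919) = -34572403/1004*(-5177) = 178981330331/1004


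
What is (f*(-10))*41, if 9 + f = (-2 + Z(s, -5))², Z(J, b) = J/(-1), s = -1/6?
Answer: 41615/18 ≈ 2311.9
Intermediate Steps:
s = -⅙ (s = -1*⅙ = -⅙ ≈ -0.16667)
Z(J, b) = -J (Z(J, b) = J*(-1) = -J)
f = -203/36 (f = -9 + (-2 - 1*(-⅙))² = -9 + (-2 + ⅙)² = -9 + (-11/6)² = -9 + 121/36 = -203/36 ≈ -5.6389)
(f*(-10))*41 = -203/36*(-10)*41 = (1015/18)*41 = 41615/18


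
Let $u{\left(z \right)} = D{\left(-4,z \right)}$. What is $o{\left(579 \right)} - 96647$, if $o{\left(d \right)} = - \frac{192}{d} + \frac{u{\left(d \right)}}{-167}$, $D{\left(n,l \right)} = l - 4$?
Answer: $- \frac{3115151120}{32231} \approx -96651.0$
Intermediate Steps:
$D{\left(n,l \right)} = -4 + l$
$u{\left(z \right)} = -4 + z$
$o{\left(d \right)} = \frac{4}{167} - \frac{192}{d} - \frac{d}{167}$ ($o{\left(d \right)} = - \frac{192}{d} + \frac{-4 + d}{-167} = - \frac{192}{d} + \left(-4 + d\right) \left(- \frac{1}{167}\right) = - \frac{192}{d} - \left(- \frac{4}{167} + \frac{d}{167}\right) = \frac{4}{167} - \frac{192}{d} - \frac{d}{167}$)
$o{\left(579 \right)} - 96647 = \frac{-32064 + 579 \left(4 - 579\right)}{167 \cdot 579} - 96647 = \frac{1}{167} \cdot \frac{1}{579} \left(-32064 + 579 \left(4 - 579\right)\right) - 96647 = \frac{1}{167} \cdot \frac{1}{579} \left(-32064 + 579 \left(-575\right)\right) - 96647 = \frac{1}{167} \cdot \frac{1}{579} \left(-32064 - 332925\right) - 96647 = \frac{1}{167} \cdot \frac{1}{579} \left(-364989\right) - 96647 = - \frac{121663}{32231} - 96647 = - \frac{3115151120}{32231}$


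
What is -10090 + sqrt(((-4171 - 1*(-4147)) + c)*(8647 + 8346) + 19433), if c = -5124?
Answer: -10090 + I*sqrt(87460531) ≈ -10090.0 + 9352.0*I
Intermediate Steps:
-10090 + sqrt(((-4171 - 1*(-4147)) + c)*(8647 + 8346) + 19433) = -10090 + sqrt(((-4171 - 1*(-4147)) - 5124)*(8647 + 8346) + 19433) = -10090 + sqrt(((-4171 + 4147) - 5124)*16993 + 19433) = -10090 + sqrt((-24 - 5124)*16993 + 19433) = -10090 + sqrt(-5148*16993 + 19433) = -10090 + sqrt(-87479964 + 19433) = -10090 + sqrt(-87460531) = -10090 + I*sqrt(87460531)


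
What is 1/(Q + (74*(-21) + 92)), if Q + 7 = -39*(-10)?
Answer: -1/1079 ≈ -0.00092678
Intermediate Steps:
Q = 383 (Q = -7 - 39*(-10) = -7 + 390 = 383)
1/(Q + (74*(-21) + 92)) = 1/(383 + (74*(-21) + 92)) = 1/(383 + (-1554 + 92)) = 1/(383 - 1462) = 1/(-1079) = -1/1079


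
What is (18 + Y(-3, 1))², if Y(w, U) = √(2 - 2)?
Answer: 324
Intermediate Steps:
Y(w, U) = 0 (Y(w, U) = √0 = 0)
(18 + Y(-3, 1))² = (18 + 0)² = 18² = 324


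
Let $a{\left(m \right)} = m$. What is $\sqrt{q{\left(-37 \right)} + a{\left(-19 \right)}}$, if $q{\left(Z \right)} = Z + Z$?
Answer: $i \sqrt{93} \approx 9.6436 i$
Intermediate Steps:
$q{\left(Z \right)} = 2 Z$
$\sqrt{q{\left(-37 \right)} + a{\left(-19 \right)}} = \sqrt{2 \left(-37\right) - 19} = \sqrt{-74 - 19} = \sqrt{-93} = i \sqrt{93}$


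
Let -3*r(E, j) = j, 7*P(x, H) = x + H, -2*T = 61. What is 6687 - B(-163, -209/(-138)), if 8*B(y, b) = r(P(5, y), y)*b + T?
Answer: 1382869/207 ≈ 6680.5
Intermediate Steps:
T = -61/2 (T = -1/2*61 = -61/2 ≈ -30.500)
P(x, H) = H/7 + x/7 (P(x, H) = (x + H)/7 = (H + x)/7 = H/7 + x/7)
r(E, j) = -j/3
B(y, b) = -61/16 - b*y/24 (B(y, b) = ((-y/3)*b - 61/2)/8 = (-b*y/3 - 61/2)/8 = (-61/2 - b*y/3)/8 = -61/16 - b*y/24)
6687 - B(-163, -209/(-138)) = 6687 - (-61/16 - 1/24*(-209/(-138))*(-163)) = 6687 - (-61/16 - 1/24*(-209*(-1/138))*(-163)) = 6687 - (-61/16 - 1/24*209/138*(-163)) = 6687 - (-61/16 + 34067/3312) = 6687 - 1*1340/207 = 6687 - 1340/207 = 1382869/207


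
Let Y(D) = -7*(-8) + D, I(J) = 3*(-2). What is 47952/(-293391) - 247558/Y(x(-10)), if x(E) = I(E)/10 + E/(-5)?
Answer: -140600158/32599 ≈ -4313.0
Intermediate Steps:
I(J) = -6
x(E) = -⅗ - E/5 (x(E) = -6/10 + E/(-5) = -6*⅒ + E*(-⅕) = -⅗ - E/5)
Y(D) = 56 + D
47952/(-293391) - 247558/Y(x(-10)) = 47952/(-293391) - 247558/(56 + (-⅗ - ⅕*(-10))) = 47952*(-1/293391) - 247558/(56 + (-⅗ + 2)) = -5328/32599 - 247558/(56 + 7/5) = -5328/32599 - 247558/287/5 = -5328/32599 - 247558*5/287 = -5328/32599 - 30190/7 = -140600158/32599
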